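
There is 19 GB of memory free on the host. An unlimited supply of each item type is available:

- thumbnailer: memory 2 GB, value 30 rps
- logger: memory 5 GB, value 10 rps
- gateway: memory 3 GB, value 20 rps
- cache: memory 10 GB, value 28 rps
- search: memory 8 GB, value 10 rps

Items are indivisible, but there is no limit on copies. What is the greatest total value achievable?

270 rps

Best value-per-unit is thumbnailer at 30/2, and filling with it alone uses memory 9×2=18. No mix of the others beats 9×30 = 270.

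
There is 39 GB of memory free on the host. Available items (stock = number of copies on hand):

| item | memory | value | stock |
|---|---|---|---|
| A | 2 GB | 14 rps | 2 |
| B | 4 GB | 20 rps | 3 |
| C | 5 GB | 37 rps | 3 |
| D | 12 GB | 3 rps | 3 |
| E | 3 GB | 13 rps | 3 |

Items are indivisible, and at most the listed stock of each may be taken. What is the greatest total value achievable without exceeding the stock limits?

225 rps

Best selections within memory 39 and stock limits:
- 2×A + 3×B + 3×C + 2×E: memory 37, value 225
- 1×A + 3×B + 3×C + 3×E: memory 38, value 224
- 2×A + 2×B + 3×C + 3×E: memory 36, value 218
Best: 225 rps.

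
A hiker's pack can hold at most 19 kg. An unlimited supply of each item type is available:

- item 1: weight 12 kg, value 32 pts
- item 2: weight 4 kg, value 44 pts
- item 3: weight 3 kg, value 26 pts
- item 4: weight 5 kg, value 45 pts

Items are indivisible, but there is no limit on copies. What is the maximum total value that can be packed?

Best value-per-unit is item 2 at 44/4; filling with it alone gives 4×44 = 176.
Optimal mix: 4×item 2 + 1×item 3 → weight 19, value 202.

202 pts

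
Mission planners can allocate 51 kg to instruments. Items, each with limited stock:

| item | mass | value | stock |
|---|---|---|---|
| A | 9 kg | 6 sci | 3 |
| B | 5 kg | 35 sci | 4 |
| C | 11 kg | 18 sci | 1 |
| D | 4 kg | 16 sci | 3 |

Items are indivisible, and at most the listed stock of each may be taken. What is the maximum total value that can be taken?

Top feasible selections:
- 4×B + 1×C + 3×D: mass 43, value 206
- 2×A + 4×B + 3×D: mass 50, value 200
- 1×A + 4×B + 1×C + 2×D: mass 48, value 196
- 1×A + 4×B + 3×D: mass 41, value 194
Best: 206 sci.

206 sci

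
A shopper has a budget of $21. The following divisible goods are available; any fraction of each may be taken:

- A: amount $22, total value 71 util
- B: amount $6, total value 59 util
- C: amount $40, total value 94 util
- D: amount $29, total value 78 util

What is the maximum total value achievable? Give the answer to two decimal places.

Take in order of value per unit:
- B (59/6 per unit): all 6 → value 59, running total 59.00
- A (71/22 per unit): 15 of 22 → value 15×71/22 = 48.4091, running total 107.41
Total 107.41.

107.41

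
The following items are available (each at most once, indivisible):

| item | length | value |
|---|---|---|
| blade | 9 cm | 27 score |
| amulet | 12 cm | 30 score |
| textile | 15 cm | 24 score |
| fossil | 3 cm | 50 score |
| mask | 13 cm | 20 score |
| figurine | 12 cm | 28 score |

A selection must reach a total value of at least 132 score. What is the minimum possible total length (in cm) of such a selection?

36

Subsets with value ≥ 132, sorted by total length:
- blade+amulet+fossil+figurine: length 36, value 135
- amulet+textile+fossil+figurine: length 42, value 132
- blade+amulet+fossil+mask+figurine: length 49, value 155
- blade+amulet+textile+fossil+figurine: length 51, value 159
Minimum length: 36 cm.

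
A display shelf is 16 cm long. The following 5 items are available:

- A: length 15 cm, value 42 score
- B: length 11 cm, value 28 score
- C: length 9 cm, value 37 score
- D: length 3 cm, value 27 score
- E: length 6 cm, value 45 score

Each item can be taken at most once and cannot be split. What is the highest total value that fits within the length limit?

This is a 0/1 knapsack; check combinations near the capacity.
- C+E: length 9+6=15, value 37+45=82
- D+E: length 3+6=9, value 27+45=72
- C+D: length 9+3=12, value 37+27=64
Best: 82 score.

82 score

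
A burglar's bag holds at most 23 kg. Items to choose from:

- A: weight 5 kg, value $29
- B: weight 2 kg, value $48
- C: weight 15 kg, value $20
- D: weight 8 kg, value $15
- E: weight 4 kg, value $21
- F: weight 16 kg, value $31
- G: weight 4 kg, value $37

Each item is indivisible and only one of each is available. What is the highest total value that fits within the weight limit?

$150

Check high-value combinations within 23 kg:
- A+B+D+E+G: weight 5+2+8+4+4=23, value 29+48+15+21+37=150
- A+B+E+G: weight 5+2+4+4=15, value 29+48+21+37=135
- A+B+D+G: weight 5+2+8+4=19, value 29+48+15+37=129
Best: $150.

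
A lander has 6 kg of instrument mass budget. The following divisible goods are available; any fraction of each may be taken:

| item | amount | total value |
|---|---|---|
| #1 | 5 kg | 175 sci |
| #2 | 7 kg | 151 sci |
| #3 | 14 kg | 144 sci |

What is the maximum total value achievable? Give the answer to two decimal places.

Take in order of value per unit:
- #1 (175/5 per unit): all 5 → value 175, running total 175.00
- #2 (151/7 per unit): 1 of 7 → value 1×151/7 = 21.5714, running total 196.57
Total 196.57.

196.57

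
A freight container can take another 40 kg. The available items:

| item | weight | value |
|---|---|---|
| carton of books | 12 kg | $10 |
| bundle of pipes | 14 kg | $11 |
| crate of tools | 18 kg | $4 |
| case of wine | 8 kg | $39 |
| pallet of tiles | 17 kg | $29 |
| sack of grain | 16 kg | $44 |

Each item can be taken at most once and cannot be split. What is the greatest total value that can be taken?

$94

Check high-value combinations within 40 kg:
- bundle of pipes+case of wine+sack of grain: weight 14+8+16=38, value 11+39+44=94
- carton of books+case of wine+sack of grain: weight 12+8+16=36, value 10+39+44=93
- case of wine+sack of grain: weight 8+16=24, value 39+44=83
- bundle of pipes+case of wine+pallet of tiles: weight 14+8+17=39, value 11+39+29=79
- carton of books+case of wine+pallet of tiles: weight 12+8+17=37, value 10+39+29=78
Best: $94.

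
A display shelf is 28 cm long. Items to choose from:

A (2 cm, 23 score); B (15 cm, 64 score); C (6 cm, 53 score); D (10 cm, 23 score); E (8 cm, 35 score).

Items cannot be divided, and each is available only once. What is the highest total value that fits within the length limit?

140 score

Check high-value combinations within 28 cm:
- A+B+C: length 2+15+6=23, value 23+64+53=140
- A+C+D+E: length 2+6+10+8=26, value 23+53+23+35=134
- A+B+E: length 2+15+8=25, value 23+64+35=122
- B+C: length 15+6=21, value 64+53=117
Best: 140 score.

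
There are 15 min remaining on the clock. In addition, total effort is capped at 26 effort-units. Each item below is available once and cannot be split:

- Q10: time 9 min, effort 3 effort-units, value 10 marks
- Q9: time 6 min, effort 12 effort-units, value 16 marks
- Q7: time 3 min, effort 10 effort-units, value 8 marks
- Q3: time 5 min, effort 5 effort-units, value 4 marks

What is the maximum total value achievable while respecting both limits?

26 marks

Feasible sets respecting both limits:
- Q10+Q9: time 15, effort 15, value 26
- Q9+Q7: time 9, effort 22, value 24
- Q9+Q3: time 11, effort 17, value 20
Best: 26 marks.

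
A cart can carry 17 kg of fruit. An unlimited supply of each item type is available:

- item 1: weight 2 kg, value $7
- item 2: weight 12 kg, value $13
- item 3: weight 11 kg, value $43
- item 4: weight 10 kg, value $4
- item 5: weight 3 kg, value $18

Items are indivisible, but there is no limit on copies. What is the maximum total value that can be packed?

$97

Best value-per-unit is item 5 at 18/3; filling with it alone gives 5×18 = 90.
Optimal mix: 1×item 1 + 5×item 5 → weight 17, value 97.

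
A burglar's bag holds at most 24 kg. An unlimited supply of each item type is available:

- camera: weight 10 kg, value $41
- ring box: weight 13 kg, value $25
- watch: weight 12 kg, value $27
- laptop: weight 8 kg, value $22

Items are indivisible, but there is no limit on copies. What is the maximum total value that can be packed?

$82

Best value-per-unit is camera at 41/10, and filling with it alone uses weight 2×10=20. No mix of the others beats 2×41 = 82.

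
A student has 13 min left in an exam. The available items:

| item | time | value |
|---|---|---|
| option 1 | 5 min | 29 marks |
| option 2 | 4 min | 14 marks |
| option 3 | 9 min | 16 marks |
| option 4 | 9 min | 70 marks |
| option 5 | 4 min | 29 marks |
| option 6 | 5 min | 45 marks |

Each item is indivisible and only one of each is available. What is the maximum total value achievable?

99 marks

Check high-value combinations within 13 min:
- option 4+option 5: time 9+4=13, value 70+29=99
- option 2+option 5+option 6: time 4+4+5=13, value 14+29+45=88
- option 2+option 4: time 4+9=13, value 14+70=84
Best: 99 marks.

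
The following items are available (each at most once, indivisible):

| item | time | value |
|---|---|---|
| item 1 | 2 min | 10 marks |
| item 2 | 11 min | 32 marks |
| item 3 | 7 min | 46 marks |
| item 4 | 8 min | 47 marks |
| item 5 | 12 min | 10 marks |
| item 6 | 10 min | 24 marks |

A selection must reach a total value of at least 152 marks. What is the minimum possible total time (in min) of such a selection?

Subsets with value ≥ 152, sorted by total time:
- item 1+item 2+item 3+item 4+item 6: time 38, value 159
- item 2+item 3+item 4+item 5+item 6: time 48, value 159
- item 1+item 2+item 3+item 4+item 5+item 6: time 50, value 169
Minimum time: 38 min.

38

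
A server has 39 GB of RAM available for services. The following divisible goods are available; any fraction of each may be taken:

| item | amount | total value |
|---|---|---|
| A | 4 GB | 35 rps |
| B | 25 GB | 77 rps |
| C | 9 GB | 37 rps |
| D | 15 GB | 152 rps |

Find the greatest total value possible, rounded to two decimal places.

Take in order of value per unit:
- D (152/15 per unit): all 15 → value 152, running total 152.00
- A (35/4 per unit): all 4 → value 35, running total 187.00
- C (37/9 per unit): all 9 → value 37, running total 224.00
- B (77/25 per unit): 11 of 25 → value 11×77/25 = 33.8800, running total 257.88
Total 257.88.

257.88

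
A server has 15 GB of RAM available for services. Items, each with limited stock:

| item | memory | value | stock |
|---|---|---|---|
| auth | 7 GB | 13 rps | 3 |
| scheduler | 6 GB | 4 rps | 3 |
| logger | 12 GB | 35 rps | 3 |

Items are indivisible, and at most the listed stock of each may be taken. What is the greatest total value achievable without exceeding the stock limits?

Top feasible selections:
- 1×logger: memory 12, value 35
- 2×auth: memory 14, value 26
Best: 35 rps.

35 rps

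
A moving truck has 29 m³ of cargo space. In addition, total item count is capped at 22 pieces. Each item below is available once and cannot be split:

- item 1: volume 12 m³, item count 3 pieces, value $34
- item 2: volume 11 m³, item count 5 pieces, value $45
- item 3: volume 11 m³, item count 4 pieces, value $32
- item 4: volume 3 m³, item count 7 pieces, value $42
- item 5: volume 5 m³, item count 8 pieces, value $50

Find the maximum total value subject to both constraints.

Feasible sets respecting both limits:
- item 2+item 4+item 5: volume 19, item count 20, value 137
- item 1+item 2+item 5: volume 28, item count 16, value 129
- item 2+item 3+item 5: volume 27, item count 17, value 127
Best: $137.

$137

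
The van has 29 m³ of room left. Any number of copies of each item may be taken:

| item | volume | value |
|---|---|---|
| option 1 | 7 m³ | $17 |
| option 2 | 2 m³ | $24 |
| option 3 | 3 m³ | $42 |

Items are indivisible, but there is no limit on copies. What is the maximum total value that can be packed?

Best value-per-unit is option 3 at 42/3; filling with it alone gives 9×42 = 378.
Optimal mix: 1×option 2 + 9×option 3 → volume 29, value 402.

$402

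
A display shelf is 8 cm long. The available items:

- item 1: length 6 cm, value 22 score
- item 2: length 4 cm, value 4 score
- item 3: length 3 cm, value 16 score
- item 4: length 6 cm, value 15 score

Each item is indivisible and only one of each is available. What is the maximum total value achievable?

22 score

Check high-value combinations within 8 cm:
- item 1: length 6, value 22
- item 2+item 3: length 4+3=7, value 4+16=20
- item 3: length 3, value 16
Best: 22 score.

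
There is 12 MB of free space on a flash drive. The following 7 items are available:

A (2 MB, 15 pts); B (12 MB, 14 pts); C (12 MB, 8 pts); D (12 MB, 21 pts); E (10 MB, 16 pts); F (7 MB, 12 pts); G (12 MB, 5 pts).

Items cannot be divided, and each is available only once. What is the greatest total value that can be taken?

31 pts

Check high-value combinations within 12 MB:
- A+E: size 2+10=12, value 15+16=31
- A+F: size 2+7=9, value 15+12=27
- D: size 12, value 21
Best: 31 pts.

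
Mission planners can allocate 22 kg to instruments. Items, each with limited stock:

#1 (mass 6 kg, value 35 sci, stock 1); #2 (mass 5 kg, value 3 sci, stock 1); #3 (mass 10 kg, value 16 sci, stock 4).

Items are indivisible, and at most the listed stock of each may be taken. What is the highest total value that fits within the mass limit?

Top feasible selections:
- 1×#1 + 1×#2 + 1×#3: mass 21, value 54
- 1×#1 + 1×#3: mass 16, value 51
Best: 54 sci.

54 sci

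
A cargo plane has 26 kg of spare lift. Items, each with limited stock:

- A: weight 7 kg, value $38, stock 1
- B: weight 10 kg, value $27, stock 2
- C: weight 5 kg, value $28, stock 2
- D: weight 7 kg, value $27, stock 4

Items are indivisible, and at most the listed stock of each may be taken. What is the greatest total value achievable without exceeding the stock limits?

$121

Best selections within weight 26 and stock limits:
- 1×A + 2×C + 1×D: weight 24, value 121
- 1×A + 1×C + 2×D: weight 26, value 120
Best: $121.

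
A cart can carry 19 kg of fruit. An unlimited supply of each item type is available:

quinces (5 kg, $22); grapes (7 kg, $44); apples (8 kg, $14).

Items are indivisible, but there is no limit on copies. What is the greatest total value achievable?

$110

Best value-per-unit is grapes at 44/7; filling with it alone gives 2×44 = 88.
Optimal mix: 1×quinces + 2×grapes → weight 19, value 110.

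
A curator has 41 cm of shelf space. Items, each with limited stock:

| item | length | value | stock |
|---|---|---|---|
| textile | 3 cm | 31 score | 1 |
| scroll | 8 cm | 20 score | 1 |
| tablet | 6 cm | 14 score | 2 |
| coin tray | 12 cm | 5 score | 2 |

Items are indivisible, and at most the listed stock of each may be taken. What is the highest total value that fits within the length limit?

Best selections within length 41 and stock limits:
- 1×textile + 1×scroll + 2×tablet + 1×coin tray: length 35, value 84
- 1×textile + 1×scroll + 2×tablet: length 23, value 79
Best: 84 score.

84 score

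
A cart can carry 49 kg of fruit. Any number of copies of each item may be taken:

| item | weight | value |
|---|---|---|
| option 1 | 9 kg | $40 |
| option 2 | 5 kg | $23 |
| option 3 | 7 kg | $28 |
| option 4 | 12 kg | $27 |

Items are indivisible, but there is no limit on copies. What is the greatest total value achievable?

Best value-per-unit is option 2 at 23/5; filling with it alone gives 9×23 = 207.
Optimal mix: 1×option 1 + 8×option 2 → weight 49, value 224.

$224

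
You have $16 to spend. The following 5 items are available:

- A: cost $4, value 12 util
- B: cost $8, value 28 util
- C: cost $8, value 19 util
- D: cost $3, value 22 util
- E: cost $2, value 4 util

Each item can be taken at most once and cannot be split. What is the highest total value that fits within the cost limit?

Check high-value combinations within $16:
- A+B+D: cost 4+8+3=15, value 12+28+22=62
- B+D+E: cost 8+3+2=13, value 28+22+4=54
- A+C+D: cost 4+8+3=15, value 12+19+22=53
- B+D: cost 8+3=11, value 28+22=50
Best: 62 util.

62 util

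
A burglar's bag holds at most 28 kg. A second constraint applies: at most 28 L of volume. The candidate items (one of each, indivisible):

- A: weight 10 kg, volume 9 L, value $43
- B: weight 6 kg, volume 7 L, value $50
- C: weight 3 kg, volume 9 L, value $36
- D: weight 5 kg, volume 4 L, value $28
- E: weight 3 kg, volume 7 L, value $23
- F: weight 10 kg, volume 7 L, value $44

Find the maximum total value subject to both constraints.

Feasible sets respecting both limits:
- B+C+D+F: weight 24, volume 27, value 158
- B+D+E+F: weight 24, volume 25, value 145
- A+B+D+E: weight 24, volume 27, value 144
- A+D+E+F: weight 28, volume 27, value 138
Best: $158.

$158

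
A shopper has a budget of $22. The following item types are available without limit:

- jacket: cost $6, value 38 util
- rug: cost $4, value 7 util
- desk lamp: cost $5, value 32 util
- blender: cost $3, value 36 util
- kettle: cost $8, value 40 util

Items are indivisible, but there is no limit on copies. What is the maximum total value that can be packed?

252 util

Best value-per-unit is blender at 36/3, and filling with it alone uses cost 7×3=21. No mix of the others beats 7×36 = 252.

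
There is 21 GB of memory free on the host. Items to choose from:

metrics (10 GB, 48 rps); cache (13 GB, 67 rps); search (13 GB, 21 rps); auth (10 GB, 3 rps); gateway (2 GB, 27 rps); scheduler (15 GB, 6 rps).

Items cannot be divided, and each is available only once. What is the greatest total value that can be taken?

94 rps

Check high-value combinations within 21 GB:
- cache+gateway: memory 13+2=15, value 67+27=94
- metrics+gateway: memory 10+2=12, value 48+27=75
- cache: memory 13, value 67
Best: 94 rps.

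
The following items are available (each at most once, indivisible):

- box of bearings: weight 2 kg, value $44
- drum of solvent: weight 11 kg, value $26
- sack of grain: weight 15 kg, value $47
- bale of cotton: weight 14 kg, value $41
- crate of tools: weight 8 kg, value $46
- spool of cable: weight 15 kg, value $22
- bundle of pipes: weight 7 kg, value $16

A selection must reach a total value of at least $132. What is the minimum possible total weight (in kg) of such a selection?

25

Subsets with value ≥ 132, sorted by total weight:
- box of bearings+sack of grain+crate of tools: weight 25, value 137
- box of bearings+drum of solvent+crate of tools+bundle of pipes: weight 28, value 132
Minimum weight: 25 kg.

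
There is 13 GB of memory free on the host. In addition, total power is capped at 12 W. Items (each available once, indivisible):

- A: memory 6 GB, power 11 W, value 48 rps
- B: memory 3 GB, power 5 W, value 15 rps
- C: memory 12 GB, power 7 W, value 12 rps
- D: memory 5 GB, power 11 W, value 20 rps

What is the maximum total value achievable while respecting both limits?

Feasible sets respecting both limits:
- A: memory 6, power 11, value 48
- D: memory 5, power 11, value 20
- B: memory 3, power 5, value 15
Best: 48 rps.

48 rps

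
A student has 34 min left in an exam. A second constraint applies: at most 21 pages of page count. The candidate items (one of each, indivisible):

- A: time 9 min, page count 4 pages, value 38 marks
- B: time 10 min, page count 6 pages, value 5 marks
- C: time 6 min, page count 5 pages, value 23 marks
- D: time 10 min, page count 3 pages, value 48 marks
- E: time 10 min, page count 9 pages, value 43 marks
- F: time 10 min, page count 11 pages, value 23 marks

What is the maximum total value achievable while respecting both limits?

Feasible sets respecting both limits:
- A+D+E: time 29, page count 16, value 129
- C+D+E: time 26, page count 17, value 114
- A+C+D: time 25, page count 12, value 109
- A+D+F: time 29, page count 18, value 109
Best: 129 marks.

129 marks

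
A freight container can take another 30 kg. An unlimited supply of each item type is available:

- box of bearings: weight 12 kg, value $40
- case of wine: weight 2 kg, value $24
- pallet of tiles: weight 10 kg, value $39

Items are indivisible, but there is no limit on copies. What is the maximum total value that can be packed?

Best value-per-unit is case of wine at 24/2, and filling with it alone uses weight 15×2=30. No mix of the others beats 15×24 = 360.

$360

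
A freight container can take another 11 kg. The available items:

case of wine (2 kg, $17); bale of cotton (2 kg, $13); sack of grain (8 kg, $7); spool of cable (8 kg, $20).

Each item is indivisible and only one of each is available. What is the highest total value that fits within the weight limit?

Check high-value combinations within 11 kg:
- case of wine+spool of cable: weight 2+8=10, value 17+20=37
- bale of cotton+spool of cable: weight 2+8=10, value 13+20=33
- case of wine+bale of cotton: weight 2+2=4, value 17+13=30
- case of wine+sack of grain: weight 2+8=10, value 17+7=24
- spool of cable: weight 8, value 20
Best: $37.

$37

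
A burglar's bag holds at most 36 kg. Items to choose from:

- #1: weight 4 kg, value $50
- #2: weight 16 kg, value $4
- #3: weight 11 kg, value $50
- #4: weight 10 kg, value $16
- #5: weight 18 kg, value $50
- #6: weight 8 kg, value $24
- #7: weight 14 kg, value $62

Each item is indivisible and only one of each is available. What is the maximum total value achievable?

$162

Check high-value combinations within 36 kg:
- #1+#3+#7: weight 4+11+14=29, value 50+50+62=162
- #1+#5+#7: weight 4+18+14=36, value 50+50+62=162
- #1+#4+#6+#7: weight 4+10+8+14=36, value 50+16+24+62=152
- #1+#3+#5: weight 4+11+18=33, value 50+50+50=150
Best: $162.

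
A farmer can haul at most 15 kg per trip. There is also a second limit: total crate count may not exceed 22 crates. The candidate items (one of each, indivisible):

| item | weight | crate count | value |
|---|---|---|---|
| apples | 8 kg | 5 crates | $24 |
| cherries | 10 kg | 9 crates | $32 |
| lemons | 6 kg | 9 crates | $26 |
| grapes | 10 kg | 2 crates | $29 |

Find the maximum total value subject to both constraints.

$50

Feasible sets respecting both limits:
- apples+lemons: weight 14, crate count 14, value 50
- cherries: weight 10, crate count 9, value 32
- grapes: weight 10, crate count 2, value 29
Best: $50.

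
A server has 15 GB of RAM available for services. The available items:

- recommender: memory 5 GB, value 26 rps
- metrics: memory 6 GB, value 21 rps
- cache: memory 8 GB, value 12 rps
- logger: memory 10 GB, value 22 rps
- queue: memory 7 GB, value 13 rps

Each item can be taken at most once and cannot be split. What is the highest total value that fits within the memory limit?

48 rps

Check high-value combinations within 15 GB:
- recommender+logger: memory 5+10=15, value 26+22=48
- recommender+metrics: memory 5+6=11, value 26+21=47
- recommender+queue: memory 5+7=12, value 26+13=39
Best: 48 rps.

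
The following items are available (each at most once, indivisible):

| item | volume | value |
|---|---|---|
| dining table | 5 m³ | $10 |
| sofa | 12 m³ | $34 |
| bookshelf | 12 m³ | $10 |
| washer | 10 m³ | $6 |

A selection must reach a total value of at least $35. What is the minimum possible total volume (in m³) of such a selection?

17

Subsets with value ≥ 35, sorted by total volume:
- dining table+sofa: volume 17, value 44
- sofa+washer: volume 22, value 40
- sofa+bookshelf: volume 24, value 44
- dining table+sofa+washer: volume 27, value 50
Minimum volume: 17 m³.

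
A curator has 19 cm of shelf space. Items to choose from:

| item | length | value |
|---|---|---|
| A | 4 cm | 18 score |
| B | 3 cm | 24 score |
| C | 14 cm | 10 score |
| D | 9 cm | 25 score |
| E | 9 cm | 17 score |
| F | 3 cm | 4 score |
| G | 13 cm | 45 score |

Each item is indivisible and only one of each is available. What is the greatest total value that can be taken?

73 score

Check high-value combinations within 19 cm:
- B+F+G: length 3+3+13=19, value 24+4+45=73
- A+B+D+F: length 4+3+9+3=19, value 18+24+25+4=71
- B+G: length 3+13=16, value 24+45=69
Best: 73 score.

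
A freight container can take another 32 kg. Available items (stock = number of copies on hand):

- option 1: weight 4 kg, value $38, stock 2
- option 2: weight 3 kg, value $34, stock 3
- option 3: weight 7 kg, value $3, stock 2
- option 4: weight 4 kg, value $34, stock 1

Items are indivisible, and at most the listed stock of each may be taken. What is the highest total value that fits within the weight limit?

$215

Top feasible selections:
- 2×option 1 + 3×option 2 + 1×option 3 + 1×option 4: weight 28, value 215
- 2×option 1 + 3×option 2 + 1×option 4: weight 21, value 212
Best: $215.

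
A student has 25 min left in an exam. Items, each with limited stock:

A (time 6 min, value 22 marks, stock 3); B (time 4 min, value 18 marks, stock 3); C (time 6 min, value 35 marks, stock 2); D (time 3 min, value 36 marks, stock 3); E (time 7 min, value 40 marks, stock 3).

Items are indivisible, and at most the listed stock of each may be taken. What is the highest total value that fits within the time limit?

Top feasible selections:
- 1×B + 2×C + 3×D: time 25, value 196
- 3×D + 2×E: time 23, value 188
Best: 196 marks.

196 marks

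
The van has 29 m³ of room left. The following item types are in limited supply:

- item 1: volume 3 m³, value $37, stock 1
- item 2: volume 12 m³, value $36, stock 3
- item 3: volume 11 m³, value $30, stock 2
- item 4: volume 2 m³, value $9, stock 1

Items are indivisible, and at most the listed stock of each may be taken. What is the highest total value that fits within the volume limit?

$118

Top feasible selections:
- 1×item 1 + 2×item 2 + 1×item 4: volume 29, value 118
- 1×item 1 + 1×item 2 + 1×item 3 + 1×item 4: volume 28, value 112
- 1×item 1 + 2×item 2: volume 27, value 109
- 1×item 1 + 2×item 3 + 1×item 4: volume 27, value 106
Best: $118.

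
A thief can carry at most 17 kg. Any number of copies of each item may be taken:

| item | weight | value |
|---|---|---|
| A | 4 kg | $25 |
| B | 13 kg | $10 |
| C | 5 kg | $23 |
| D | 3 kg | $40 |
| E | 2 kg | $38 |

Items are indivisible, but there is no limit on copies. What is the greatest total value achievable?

$306

Best value-per-unit is E at 38/2; filling with it alone gives 8×38 = 304.
Optimal mix: 1×D + 7×E → weight 17, value 306.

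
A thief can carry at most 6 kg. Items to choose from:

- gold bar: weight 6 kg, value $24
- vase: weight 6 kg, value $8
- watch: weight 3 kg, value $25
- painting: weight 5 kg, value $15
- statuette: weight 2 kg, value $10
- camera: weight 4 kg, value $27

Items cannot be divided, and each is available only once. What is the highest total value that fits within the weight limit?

Check high-value combinations within 6 kg:
- statuette+camera: weight 2+4=6, value 10+27=37
- watch+statuette: weight 3+2=5, value 25+10=35
- camera: weight 4, value 27
Best: $37.

$37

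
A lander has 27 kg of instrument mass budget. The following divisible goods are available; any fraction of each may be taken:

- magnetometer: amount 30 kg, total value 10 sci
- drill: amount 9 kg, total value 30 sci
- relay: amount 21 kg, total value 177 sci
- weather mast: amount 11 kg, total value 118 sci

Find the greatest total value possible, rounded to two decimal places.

252.86

Take in order of value per unit:
- weather mast (118/11 per unit): all 11 → value 118, running total 118.00
- relay (177/21 per unit): 16 of 21 → value 16×177/21 = 134.8571, running total 252.86
Total 252.86.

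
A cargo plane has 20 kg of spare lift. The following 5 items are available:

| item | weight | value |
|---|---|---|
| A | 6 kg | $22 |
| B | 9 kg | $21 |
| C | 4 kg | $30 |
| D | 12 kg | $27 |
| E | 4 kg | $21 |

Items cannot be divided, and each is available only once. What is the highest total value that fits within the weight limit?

Check high-value combinations within 20 kg:
- C+D+E: weight 4+12+4=20, value 30+27+21=78
- A+C+E: weight 6+4+4=14, value 22+30+21=73
- A+B+C: weight 6+9+4=19, value 22+21+30=73
Best: $78.

$78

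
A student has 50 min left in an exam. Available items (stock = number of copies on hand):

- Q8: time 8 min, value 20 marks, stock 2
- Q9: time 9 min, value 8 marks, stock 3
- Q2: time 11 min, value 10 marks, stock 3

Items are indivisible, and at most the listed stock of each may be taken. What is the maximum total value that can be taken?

Top feasible selections:
- 2×Q8 + 3×Q2: time 49, value 70
- 2×Q8 + 1×Q9 + 2×Q2: time 47, value 68
- 2×Q8 + 2×Q9 + 1×Q2: time 45, value 66
- 2×Q8 + 3×Q9: time 43, value 64
Best: 70 marks.

70 marks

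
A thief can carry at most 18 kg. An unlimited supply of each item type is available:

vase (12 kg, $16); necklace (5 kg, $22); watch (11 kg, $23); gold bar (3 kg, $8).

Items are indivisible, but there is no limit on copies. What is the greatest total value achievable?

$74

Best value-per-unit is necklace at 22/5; filling with it alone gives 3×22 = 66.
Optimal mix: 3×necklace + 1×gold bar → weight 18, value 74.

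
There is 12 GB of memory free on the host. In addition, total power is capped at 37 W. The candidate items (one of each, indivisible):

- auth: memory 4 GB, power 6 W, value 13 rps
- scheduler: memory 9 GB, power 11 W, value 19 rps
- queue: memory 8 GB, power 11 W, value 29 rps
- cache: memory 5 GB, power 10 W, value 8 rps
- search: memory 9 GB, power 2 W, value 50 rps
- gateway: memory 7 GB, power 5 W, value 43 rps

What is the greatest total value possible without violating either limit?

56 rps

Feasible sets respecting both limits:
- auth+gateway: memory 11, power 11, value 56
- cache+gateway: memory 12, power 15, value 51
- search: memory 9, power 2, value 50
- gateway: memory 7, power 5, value 43
Best: 56 rps.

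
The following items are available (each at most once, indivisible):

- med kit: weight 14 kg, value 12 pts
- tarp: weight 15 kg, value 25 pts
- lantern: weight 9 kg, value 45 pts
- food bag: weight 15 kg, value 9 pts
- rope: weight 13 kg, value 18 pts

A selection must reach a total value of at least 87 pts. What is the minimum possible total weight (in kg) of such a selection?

Subsets with value ≥ 87, sorted by total weight:
- tarp+lantern+rope: weight 37, value 88
- med kit+tarp+lantern+rope: weight 51, value 100
- tarp+lantern+food bag+rope: weight 52, value 97
- med kit+tarp+lantern+food bag: weight 53, value 91
Minimum weight: 37 kg.

37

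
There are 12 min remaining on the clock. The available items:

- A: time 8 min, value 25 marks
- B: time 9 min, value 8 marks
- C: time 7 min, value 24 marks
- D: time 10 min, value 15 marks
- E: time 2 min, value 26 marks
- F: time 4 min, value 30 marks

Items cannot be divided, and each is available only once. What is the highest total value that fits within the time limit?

Check high-value combinations within 12 min:
- E+F: time 2+4=6, value 26+30=56
- A+F: time 8+4=12, value 25+30=55
- C+F: time 7+4=11, value 24+30=54
- A+E: time 8+2=10, value 25+26=51
Best: 56 marks.

56 marks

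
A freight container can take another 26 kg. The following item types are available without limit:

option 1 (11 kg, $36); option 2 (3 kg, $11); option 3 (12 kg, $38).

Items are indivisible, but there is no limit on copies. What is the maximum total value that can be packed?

Best value-per-unit is option 2 at 11/3; filling with it alone gives 8×11 = 88.
Optimal mix: 1×option 1 + 5×option 2 → weight 26, value 91.

$91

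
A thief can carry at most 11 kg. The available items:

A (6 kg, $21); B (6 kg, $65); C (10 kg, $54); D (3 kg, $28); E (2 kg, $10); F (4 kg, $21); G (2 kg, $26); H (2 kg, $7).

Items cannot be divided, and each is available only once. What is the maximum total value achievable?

$119

Check high-value combinations within 11 kg:
- B+D+G: weight 6+3+2=11, value 65+28+26=119
- B+D+E: weight 6+3+2=11, value 65+28+10=103
- B+E+G: weight 6+2+2=10, value 65+10+26=101
Best: $119.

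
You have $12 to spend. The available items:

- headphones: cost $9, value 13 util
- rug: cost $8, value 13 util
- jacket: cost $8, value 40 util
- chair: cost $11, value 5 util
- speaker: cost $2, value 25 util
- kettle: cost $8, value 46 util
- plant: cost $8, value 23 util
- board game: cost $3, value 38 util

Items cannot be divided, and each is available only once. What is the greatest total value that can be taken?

This is a 0/1 knapsack; check combinations near the capacity.
- kettle+board game: cost 8+3=11, value 46+38=84
- jacket+board game: cost 8+3=11, value 40+38=78
- speaker+kettle: cost 2+8=10, value 25+46=71
- jacket+speaker: cost 8+2=10, value 40+25=65
Best: 84 util.

84 util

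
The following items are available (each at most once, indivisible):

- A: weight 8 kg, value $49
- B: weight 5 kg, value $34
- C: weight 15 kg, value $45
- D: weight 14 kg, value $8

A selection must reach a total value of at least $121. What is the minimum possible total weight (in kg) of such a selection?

28

Subsets with value ≥ 121, sorted by total weight:
- A+B+C: weight 28, value 128
- A+B+C+D: weight 42, value 136
Minimum weight: 28 kg.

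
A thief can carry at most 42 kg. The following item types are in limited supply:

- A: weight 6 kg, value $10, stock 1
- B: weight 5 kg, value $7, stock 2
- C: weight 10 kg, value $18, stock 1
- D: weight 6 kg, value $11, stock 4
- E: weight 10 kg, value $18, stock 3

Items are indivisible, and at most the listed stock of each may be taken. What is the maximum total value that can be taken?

Best selections within weight 42 and stock limits:
- 2×D + 3×E: weight 42, value 76
- 1×C + 2×D + 2×E: weight 42, value 76
- 1×A + 1×D + 3×E: weight 42, value 75
- 1×A + 1×C + 1×D + 2×E: weight 42, value 75
Best: $76.

$76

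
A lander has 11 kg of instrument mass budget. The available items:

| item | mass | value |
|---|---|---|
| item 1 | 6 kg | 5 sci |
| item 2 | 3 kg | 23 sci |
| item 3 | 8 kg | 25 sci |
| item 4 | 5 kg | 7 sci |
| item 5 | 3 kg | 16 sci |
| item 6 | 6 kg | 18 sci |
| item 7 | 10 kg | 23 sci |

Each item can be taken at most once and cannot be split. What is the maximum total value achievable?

Check high-value combinations within 11 kg:
- item 2+item 3: mass 3+8=11, value 23+25=48
- item 2+item 4+item 5: mass 3+5+3=11, value 23+7+16=46
- item 2+item 6: mass 3+6=9, value 23+18=41
- item 3+item 5: mass 8+3=11, value 25+16=41
Best: 48 sci.

48 sci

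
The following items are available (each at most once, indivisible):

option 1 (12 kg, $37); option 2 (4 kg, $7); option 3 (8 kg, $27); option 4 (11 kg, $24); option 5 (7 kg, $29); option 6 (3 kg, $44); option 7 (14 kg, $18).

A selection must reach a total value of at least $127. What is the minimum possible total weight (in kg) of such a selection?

Subsets with value ≥ 127, sorted by total weight:
- option 1+option 3+option 5+option 6: weight 30, value 137
- option 1+option 4+option 5+option 6: weight 33, value 134
Minimum weight: 30 kg.

30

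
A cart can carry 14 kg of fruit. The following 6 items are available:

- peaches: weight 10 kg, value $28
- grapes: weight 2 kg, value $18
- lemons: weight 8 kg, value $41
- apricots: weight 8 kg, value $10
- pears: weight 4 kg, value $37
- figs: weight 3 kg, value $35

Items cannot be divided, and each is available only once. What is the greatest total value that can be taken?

$96

Check high-value combinations within 14 kg:
- grapes+lemons+pears: weight 2+8+4=14, value 18+41+37=96
- grapes+lemons+figs: weight 2+8+3=13, value 18+41+35=94
- grapes+pears+figs: weight 2+4+3=9, value 18+37+35=90
- lemons+pears: weight 8+4=12, value 41+37=78
- lemons+figs: weight 8+3=11, value 41+35=76
Best: $96.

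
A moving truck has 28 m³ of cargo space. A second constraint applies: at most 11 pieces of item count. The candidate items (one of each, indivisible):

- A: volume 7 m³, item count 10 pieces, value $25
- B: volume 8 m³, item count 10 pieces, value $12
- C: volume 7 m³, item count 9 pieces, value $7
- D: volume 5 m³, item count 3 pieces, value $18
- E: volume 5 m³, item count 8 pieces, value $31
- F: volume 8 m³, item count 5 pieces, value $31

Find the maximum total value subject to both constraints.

$49

Feasible sets respecting both limits:
- D+E: volume 10, item count 11, value 49
- D+F: volume 13, item count 8, value 49
- E: volume 5, item count 8, value 31
- F: volume 8, item count 5, value 31
Best: $49.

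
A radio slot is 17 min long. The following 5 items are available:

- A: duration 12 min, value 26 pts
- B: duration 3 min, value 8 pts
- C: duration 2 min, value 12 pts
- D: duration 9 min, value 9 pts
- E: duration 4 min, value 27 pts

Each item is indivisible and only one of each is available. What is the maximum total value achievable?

Check high-value combinations within 17 min:
- A+E: duration 12+4=16, value 26+27=53
- C+D+E: duration 2+9+4=15, value 12+9+27=48
- B+C+E: duration 3+2+4=9, value 8+12+27=47
Best: 53 pts.

53 pts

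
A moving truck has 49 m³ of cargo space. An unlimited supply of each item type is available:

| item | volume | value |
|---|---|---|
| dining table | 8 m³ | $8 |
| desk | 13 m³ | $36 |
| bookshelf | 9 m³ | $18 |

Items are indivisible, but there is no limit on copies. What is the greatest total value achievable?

Best value-per-unit is desk at 36/13; filling with it alone gives 3×36 = 108.
Optimal mix: 3×desk + 1×bookshelf → volume 48, value 126.

$126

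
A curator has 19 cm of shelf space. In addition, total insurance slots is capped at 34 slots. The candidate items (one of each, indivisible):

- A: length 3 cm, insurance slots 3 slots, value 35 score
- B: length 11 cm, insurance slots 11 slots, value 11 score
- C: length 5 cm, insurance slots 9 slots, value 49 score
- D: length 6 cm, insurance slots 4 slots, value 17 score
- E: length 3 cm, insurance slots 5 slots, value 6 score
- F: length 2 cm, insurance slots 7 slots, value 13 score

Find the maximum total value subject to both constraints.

Feasible sets respecting both limits:
- A+C+D+E+F: length 19, insurance slots 28, value 120
- A+C+D+F: length 16, insurance slots 23, value 114
- A+C+D+E: length 17, insurance slots 21, value 107
Best: 120 score.

120 score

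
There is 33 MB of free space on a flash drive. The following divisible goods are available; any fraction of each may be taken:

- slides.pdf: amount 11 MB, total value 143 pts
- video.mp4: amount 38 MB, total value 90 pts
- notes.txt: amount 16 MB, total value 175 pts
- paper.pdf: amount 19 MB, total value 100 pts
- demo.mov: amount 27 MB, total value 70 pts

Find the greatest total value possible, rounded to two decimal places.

349.58

Take in order of value per unit:
- slides.pdf (143/11 per unit): all 11 → value 143, running total 143.00
- notes.txt (175/16 per unit): all 16 → value 175, running total 318.00
- paper.pdf (100/19 per unit): 6 of 19 → value 6×100/19 = 31.5789, running total 349.58
Total 349.58.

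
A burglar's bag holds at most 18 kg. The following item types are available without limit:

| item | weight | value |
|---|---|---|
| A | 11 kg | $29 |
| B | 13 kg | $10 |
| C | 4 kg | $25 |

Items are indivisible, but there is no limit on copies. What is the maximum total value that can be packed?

Best value-per-unit is C at 25/4, and filling with it alone uses weight 4×4=16. No mix of the others beats 4×25 = 100.

$100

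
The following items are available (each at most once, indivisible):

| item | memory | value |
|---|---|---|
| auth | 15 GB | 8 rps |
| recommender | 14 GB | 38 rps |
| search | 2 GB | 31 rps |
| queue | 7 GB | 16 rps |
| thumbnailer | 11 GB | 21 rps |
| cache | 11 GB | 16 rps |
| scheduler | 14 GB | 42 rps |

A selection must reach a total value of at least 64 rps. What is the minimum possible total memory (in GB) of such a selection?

Subsets with value ≥ 64, sorted by total memory:
- search+scheduler: memory 16, value 73
- recommender+search: memory 16, value 69
- search+queue+thumbnailer: memory 20, value 68
- search+queue+scheduler: memory 23, value 89
Minimum memory: 16 GB.

16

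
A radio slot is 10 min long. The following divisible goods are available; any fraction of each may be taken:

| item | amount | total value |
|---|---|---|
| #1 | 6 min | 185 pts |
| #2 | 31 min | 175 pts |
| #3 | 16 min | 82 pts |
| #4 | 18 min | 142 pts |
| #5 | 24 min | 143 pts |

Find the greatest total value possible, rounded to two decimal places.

216.56

Take in order of value per unit:
- #1 (185/6 per unit): all 6 → value 185, running total 185.00
- #4 (142/18 per unit): 4 of 18 → value 4×142/18 = 31.5556, running total 216.56
Total 216.56.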